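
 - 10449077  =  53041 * (-197 )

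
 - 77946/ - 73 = 77946/73 =1067.75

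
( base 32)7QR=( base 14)2CD5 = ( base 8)17533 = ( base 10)8027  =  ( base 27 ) B08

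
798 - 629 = 169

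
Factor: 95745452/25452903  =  2^2*3^( - 1)*7^( - 2)*11^1* 173149^(-1 )*2176033^1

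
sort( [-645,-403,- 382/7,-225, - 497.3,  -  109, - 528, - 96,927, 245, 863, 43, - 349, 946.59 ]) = [ -645, - 528 ,-497.3,-403,  -  349, - 225  ,- 109, - 96,-382/7, 43, 245, 863,927, 946.59]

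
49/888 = 49/888 =0.06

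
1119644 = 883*1268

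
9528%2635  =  1623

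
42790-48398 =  - 5608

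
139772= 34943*4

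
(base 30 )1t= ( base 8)73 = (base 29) 21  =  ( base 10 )59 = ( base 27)25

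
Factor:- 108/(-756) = 7^(-1 )  =  1/7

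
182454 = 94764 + 87690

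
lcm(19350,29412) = 735300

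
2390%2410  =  2390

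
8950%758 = 612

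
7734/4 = 3867/2 = 1933.50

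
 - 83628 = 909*( - 92)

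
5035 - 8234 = - 3199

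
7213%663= 583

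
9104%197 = 42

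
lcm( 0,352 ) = 0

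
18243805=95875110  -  77631305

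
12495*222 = 2773890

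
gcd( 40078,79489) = 29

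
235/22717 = 235/22717 =0.01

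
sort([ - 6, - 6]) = [ - 6, - 6 ] 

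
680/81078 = 340/40539 = 0.01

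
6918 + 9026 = 15944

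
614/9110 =307/4555 = 0.07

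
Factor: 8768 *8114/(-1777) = - 2^7*137^1*1777^( - 1 ) * 4057^1  =  - 71143552/1777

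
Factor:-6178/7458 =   -  3^ (  -  1 )*11^( - 1)*113^(  -  1 )*3089^1 =-3089/3729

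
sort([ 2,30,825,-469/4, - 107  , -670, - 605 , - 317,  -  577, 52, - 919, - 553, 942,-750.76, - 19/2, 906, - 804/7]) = [ - 919,-750.76, - 670, - 605, - 577, - 553, - 317, - 469/4,  -  804/7,-107,-19/2,2, 30, 52,825,  906, 942 ] 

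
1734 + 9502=11236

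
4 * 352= 1408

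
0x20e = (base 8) 1016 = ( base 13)316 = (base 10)526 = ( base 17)1dg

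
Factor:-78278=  - 2^1*39139^1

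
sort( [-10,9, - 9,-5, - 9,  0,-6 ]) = [ - 10, -9, - 9,  -  6, - 5,  0,9 ]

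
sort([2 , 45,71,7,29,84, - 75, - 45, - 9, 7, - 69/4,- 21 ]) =[ - 75, - 45, - 21, - 69/4, - 9,2, 7,7, 29,45,71,84] 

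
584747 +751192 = 1335939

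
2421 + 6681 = 9102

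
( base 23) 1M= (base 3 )1200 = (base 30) 1f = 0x2d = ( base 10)45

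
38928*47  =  1829616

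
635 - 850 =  - 215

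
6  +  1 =7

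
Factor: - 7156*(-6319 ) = 2^2*71^1 * 89^1 * 1789^1 = 45218764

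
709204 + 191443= 900647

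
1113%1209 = 1113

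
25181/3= 8393 + 2/3 = 8393.67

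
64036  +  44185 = 108221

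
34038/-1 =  - 34038/1 = - 34038.00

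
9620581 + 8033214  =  17653795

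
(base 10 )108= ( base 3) 11000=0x6c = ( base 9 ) 130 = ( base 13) 84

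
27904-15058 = 12846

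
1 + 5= 6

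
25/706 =25/706 = 0.04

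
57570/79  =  728  +  58/79 = 728.73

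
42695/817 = 42695/817 = 52.26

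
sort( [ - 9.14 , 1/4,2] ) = [- 9.14, 1/4, 2]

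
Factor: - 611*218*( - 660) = 87910680 = 2^3*3^1*5^1*11^1*13^1*47^1 * 109^1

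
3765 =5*753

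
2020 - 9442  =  -7422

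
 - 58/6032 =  - 1/104  =  - 0.01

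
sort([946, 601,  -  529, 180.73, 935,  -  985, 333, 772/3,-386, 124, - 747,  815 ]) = [ - 985,  -  747, - 529,  -  386, 124, 180.73,772/3, 333, 601, 815, 935,  946 ] 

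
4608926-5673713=-1064787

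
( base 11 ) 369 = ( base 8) 666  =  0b110110110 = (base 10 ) 438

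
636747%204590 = 22977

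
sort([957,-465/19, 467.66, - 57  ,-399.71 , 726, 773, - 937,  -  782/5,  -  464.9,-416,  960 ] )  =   [- 937,- 464.9,- 416, - 399.71,- 782/5 , - 57,  -  465/19,467.66, 726  ,  773,957 , 960] 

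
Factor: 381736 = 2^3 * 47717^1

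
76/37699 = 76/37699 = 0.00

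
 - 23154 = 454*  (-51 )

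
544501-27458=517043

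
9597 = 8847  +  750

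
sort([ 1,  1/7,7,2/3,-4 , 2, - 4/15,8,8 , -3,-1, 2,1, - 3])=[ - 4,-3, - 3 , -1,  -  4/15, 1/7,2/3,1,1, 2,2,  7, 8,8 ]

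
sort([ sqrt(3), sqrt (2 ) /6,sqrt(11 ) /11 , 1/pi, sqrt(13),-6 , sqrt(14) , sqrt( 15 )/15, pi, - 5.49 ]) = [ - 6,-5.49, sqrt( 2)/6 , sqrt(15 ) /15,  sqrt (11)/11, 1/pi,sqrt(3),pi , sqrt (13 ), sqrt(14) ]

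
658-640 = 18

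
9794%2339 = 438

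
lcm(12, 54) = 108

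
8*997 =7976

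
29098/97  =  29098/97= 299.98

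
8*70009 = 560072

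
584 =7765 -7181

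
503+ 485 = 988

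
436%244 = 192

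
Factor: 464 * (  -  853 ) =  - 395792 = - 2^4*29^1*853^1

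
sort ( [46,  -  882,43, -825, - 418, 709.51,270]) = [- 882, - 825, -418,43,46,270, 709.51]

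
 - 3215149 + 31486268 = 28271119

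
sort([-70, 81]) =[ - 70, 81 ] 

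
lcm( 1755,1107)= 71955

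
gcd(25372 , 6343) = 6343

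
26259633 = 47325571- 21065938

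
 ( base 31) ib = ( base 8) 1071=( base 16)239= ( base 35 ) g9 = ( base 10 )569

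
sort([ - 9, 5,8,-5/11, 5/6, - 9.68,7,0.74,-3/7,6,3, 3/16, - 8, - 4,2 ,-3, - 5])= [ - 9.68, - 9,-8,-5, - 4,-3, - 5/11,- 3/7,3/16, 0.74, 5/6,2,3,5,6,7,8 ] 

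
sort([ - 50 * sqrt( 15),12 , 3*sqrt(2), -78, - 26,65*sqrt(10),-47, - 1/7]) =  [ - 50*sqrt( 15), - 78, - 47, - 26, - 1/7, 3*sqrt( 2),12,  65*sqrt(10)] 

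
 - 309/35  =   - 309/35 = - 8.83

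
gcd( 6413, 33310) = 1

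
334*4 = 1336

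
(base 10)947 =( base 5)12242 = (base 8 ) 1663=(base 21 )232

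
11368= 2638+8730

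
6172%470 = 62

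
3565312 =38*93824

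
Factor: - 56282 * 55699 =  - 2^1*7^1 *73^1 *107^1*109^1*263^1 =- 3134851118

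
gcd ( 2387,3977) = 1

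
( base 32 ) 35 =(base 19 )56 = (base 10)101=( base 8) 145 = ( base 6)245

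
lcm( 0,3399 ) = 0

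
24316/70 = 347 + 13/35 = 347.37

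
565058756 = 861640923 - 296582167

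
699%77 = 6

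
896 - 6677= - 5781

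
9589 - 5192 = 4397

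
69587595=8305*8379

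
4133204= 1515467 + 2617737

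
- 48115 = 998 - 49113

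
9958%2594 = 2176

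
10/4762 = 5/2381 = 0.00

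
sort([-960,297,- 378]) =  [- 960, - 378,297 ]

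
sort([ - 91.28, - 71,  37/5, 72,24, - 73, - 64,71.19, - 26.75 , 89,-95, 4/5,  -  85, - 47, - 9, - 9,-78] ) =[ - 95, - 91.28, - 85,-78,- 73 , - 71, - 64,-47, - 26.75, - 9, - 9 , 4/5 , 37/5, 24, 71.19, 72, 89]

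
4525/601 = 7  +  318/601   =  7.53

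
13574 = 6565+7009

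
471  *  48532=22858572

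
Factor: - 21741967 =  - 13^1 * 29^1*101^1*571^1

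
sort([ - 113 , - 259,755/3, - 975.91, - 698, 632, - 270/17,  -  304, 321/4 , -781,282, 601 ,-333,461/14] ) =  [ - 975.91, - 781 ,- 698 , - 333,-304,-259, - 113 ,-270/17,  461/14,321/4,755/3 , 282,  601, 632 ] 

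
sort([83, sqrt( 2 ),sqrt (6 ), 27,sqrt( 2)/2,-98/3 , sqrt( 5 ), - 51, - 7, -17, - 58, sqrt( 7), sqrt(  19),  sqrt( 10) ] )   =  [ - 58, - 51, - 98/3, - 17, - 7, sqrt(2) /2, sqrt( 2),sqrt( 5),  sqrt( 6 ),sqrt( 7),sqrt( 10), sqrt(19 ), 27,83 ] 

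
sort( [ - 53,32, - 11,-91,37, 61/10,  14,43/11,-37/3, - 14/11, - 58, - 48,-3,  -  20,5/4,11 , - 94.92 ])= [  -  94.92,-91, - 58, - 53, - 48, - 20,- 37/3,-11, - 3,-14/11,5/4,43/11,61/10,11,14, 32,37 ]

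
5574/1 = 5574 = 5574.00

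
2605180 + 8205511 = 10810691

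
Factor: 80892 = 2^2*3^3*7^1*107^1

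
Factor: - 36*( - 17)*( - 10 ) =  - 6120 =-  2^3*3^2* 5^1*17^1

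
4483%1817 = 849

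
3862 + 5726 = 9588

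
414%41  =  4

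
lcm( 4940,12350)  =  24700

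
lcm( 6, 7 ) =42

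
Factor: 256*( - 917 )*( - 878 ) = 2^9*7^1 * 131^1*439^1 = 206112256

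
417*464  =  193488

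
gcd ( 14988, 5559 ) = 3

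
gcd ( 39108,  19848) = 12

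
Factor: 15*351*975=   3^5*5^3*13^2 =5133375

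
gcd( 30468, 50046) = 6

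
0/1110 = 0 = 0.00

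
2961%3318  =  2961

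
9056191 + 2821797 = 11877988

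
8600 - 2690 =5910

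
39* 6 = 234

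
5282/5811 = 5282/5811= 0.91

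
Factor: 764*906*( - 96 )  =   - 66449664 =- 2^8*3^2*151^1 * 191^1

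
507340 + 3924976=4432316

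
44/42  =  22/21 = 1.05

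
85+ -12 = 73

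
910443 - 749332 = 161111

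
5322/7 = 5322/7 = 760.29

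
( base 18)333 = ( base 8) 2005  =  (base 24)1il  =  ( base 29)16E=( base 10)1029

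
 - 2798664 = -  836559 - 1962105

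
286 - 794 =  - 508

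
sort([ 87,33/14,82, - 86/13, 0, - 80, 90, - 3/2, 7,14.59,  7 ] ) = [ - 80,-86/13, - 3/2, 0,  33/14,7,  7, 14.59, 82,87,90 ] 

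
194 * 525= 101850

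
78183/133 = 11169/19 = 587.84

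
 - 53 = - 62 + 9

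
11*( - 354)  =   - 3894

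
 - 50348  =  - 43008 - 7340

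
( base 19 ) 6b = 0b1111101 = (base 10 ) 125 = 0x7d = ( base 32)3T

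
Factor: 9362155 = 5^1 * 11^1*17^2  *19^1  *  31^1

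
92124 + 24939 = 117063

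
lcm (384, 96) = 384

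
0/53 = 0= 0.00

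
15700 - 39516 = - 23816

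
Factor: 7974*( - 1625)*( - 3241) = 41996067750=2^1*3^2*5^3*7^1*13^1 * 443^1*463^1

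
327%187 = 140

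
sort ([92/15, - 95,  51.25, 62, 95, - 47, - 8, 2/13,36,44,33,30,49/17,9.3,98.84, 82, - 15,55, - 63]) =[-95, - 63, - 47, - 15, - 8, 2/13,49/17, 92/15,9.3,30,33,36,44,51.25,55,62,82,95, 98.84 ]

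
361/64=5 + 41/64 = 5.64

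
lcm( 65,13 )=65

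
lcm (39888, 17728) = 159552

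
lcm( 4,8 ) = 8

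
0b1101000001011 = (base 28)8E3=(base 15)1e97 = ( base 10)6667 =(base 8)15013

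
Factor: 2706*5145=2^1*3^2*5^1 * 7^3*11^1 * 41^1 = 13922370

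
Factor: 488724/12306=2^1*7^( - 1 )*139^1 = 278/7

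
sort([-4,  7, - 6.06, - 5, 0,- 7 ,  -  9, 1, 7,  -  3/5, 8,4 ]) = [ - 9,-7,-6.06, - 5, - 4, - 3/5,0,1,  4,7, 7,8 ]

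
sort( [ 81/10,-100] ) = [-100, 81/10] 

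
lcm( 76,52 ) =988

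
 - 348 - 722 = - 1070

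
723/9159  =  241/3053  =  0.08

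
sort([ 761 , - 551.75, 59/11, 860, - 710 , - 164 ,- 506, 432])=[ - 710, - 551.75,-506,-164,59/11, 432, 761, 860] 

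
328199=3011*109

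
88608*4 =354432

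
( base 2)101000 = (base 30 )1A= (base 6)104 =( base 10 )40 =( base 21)1J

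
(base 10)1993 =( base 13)ba4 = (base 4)133021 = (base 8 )3711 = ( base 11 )1552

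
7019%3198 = 623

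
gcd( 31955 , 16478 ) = 77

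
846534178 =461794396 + 384739782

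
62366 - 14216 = 48150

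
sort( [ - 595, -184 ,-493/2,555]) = [ - 595, -493/2, - 184, 555 ]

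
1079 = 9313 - 8234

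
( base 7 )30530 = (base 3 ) 101020122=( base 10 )7469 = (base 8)16455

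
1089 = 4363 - 3274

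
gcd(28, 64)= 4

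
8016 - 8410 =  - 394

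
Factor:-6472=-2^3*809^1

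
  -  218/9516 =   -  1 + 4649/4758 =-0.02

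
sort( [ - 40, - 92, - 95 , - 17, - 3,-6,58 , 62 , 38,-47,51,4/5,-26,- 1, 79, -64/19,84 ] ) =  [ - 95  , - 92, - 47, - 40,  -  26, - 17,  -  6 ,-64/19 , - 3, - 1 , 4/5, 38,51,58,62, 79,84 ] 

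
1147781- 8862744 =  - 7714963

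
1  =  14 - 13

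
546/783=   182/261 = 0.70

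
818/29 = 28 + 6/29 = 28.21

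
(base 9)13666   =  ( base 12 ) 5466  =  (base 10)9294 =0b10010001001110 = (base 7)36045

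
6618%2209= 2200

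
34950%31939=3011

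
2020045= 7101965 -5081920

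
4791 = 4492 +299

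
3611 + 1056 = 4667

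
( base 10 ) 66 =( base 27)2C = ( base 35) 1v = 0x42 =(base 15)46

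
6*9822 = 58932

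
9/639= 1/71 = 0.01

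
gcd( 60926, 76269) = 1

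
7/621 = 7/621= 0.01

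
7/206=7/206 = 0.03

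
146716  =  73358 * 2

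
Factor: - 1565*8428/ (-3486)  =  2^1*3^(  -  1 )*5^1 * 7^1 *43^1*83^ (  -  1) * 313^1 = 942130/249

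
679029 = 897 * 757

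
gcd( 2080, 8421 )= 1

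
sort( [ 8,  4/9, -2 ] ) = [-2 , 4/9,8 ]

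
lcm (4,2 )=4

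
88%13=10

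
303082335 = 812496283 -509413948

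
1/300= 1/300 = 0.00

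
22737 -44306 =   -  21569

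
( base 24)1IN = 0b10000000111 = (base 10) 1031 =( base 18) 335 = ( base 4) 100013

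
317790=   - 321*(-990)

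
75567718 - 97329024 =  - 21761306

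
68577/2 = 34288 + 1/2  =  34288.50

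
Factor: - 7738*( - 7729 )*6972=2^3*3^1*7^1*53^1*59^1*73^1*83^1*131^1 = 416974417944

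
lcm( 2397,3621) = 170187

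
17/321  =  17/321 = 0.05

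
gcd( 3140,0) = 3140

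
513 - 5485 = - 4972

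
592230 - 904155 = -311925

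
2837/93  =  30 + 47/93 = 30.51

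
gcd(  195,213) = 3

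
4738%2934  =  1804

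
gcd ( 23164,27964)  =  4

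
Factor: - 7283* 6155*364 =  - 16316978860= -2^2*5^1*7^1*13^1*1231^1 * 7283^1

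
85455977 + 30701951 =116157928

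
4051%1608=835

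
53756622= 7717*6966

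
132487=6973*19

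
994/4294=497/2147 = 0.23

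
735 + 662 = 1397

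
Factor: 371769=3^1*123923^1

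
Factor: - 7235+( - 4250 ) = - 5^1 *2297^1 = - 11485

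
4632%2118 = 396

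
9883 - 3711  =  6172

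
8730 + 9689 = 18419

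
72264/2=36132 = 36132.00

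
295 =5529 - 5234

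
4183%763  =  368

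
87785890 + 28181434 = 115967324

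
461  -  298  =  163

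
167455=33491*5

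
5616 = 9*624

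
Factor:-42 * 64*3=-2^7*3^2 * 7^1 = -  8064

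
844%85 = 79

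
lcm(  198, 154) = 1386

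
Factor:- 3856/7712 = -2^(-1 )= - 1/2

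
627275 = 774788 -147513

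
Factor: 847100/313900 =197/73 = 73^( - 1) * 197^1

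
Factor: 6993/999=7 = 7^1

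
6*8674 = 52044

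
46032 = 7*6576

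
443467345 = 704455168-260987823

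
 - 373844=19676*( - 19 ) 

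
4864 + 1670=6534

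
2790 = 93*30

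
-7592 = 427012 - 434604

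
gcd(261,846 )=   9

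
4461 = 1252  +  3209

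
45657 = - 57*( - 801)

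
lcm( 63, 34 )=2142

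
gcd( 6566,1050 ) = 14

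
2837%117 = 29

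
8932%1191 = 595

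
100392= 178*564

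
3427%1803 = 1624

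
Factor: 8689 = 8689^1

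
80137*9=721233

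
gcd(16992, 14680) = 8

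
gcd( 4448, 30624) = 32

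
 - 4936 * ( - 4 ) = 19744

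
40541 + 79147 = 119688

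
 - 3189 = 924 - 4113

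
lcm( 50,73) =3650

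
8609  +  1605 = 10214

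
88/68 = 1 +5/17 = 1.29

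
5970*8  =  47760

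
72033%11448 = 3345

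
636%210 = 6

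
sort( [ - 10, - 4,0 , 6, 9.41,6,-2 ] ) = [ - 10, - 4, - 2,0,6, 6,9.41]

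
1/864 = 1/864=0.00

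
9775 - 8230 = 1545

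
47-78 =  - 31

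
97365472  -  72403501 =24961971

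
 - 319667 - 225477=-545144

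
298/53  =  298/53=5.62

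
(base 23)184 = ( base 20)1FH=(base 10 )717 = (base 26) 11F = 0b1011001101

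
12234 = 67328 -55094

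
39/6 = 6 + 1/2 = 6.50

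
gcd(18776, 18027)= 1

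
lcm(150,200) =600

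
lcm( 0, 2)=0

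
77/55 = 1 + 2/5=1.40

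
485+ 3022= 3507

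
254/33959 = 254/33959 = 0.01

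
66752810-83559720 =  - 16806910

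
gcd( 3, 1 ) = 1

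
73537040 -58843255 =14693785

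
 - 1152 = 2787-3939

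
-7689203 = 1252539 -8941742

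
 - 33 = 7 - 40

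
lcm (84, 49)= 588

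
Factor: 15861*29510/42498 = 78009685/7083 =3^( - 2 )*5^1*13^1*17^1*227^1*311^1 *787^ ( - 1)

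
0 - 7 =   -  7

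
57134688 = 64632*884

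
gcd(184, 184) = 184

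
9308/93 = 100 + 8/93 = 100.09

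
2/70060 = 1/35030 = 0.00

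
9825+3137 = 12962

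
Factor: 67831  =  29^1*2339^1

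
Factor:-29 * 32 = - 928 = - 2^5 * 29^1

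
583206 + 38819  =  622025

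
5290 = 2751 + 2539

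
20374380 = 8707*2340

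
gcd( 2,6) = 2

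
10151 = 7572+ 2579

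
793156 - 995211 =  - 202055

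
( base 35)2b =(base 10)81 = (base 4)1101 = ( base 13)63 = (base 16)51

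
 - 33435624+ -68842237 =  - 102277861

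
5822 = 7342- 1520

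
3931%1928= 75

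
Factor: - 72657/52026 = - 2^( - 1)*3^4 * 29^( - 1) = - 81/58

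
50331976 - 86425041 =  - 36093065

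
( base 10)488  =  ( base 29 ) GO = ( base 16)1E8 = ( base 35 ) dx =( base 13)2b7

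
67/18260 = 67/18260 = 0.00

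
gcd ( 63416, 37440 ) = 8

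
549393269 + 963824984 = 1513218253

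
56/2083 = 56/2083=0.03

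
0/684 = 0 =0.00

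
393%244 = 149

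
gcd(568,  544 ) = 8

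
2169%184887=2169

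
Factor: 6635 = 5^1*1327^1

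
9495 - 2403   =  7092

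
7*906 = 6342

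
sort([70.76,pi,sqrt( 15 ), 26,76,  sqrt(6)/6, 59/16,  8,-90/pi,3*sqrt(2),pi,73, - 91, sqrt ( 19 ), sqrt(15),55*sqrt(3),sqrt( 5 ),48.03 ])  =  [ - 91,-90/pi,sqrt(6) /6,sqrt(5), pi,pi, 59/16, sqrt ( 15 ),sqrt( 15), 3*sqrt(2 ),sqrt(19 ),8,26,48.03, 70.76  ,  73,76,55*sqrt (3)] 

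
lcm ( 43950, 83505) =835050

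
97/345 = 97/345 = 0.28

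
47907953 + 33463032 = 81370985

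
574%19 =4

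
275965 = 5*55193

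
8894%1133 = 963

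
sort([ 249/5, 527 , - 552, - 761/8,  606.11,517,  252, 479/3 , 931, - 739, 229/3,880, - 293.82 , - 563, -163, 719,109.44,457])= [ - 739, - 563 ,  -  552,-293.82, - 163, - 761/8,249/5,229/3,109.44, 479/3,  252, 457,  517, 527,606.11,719,880,931] 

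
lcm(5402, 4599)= 340326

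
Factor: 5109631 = 5109631^1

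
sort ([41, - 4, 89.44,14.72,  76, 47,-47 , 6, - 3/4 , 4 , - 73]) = [- 73, - 47, - 4, - 3/4, 4, 6, 14.72,  41,47, 76 , 89.44]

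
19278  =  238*81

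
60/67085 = 12/13417 = 0.00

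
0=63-63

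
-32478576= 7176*( - 4526 )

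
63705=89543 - 25838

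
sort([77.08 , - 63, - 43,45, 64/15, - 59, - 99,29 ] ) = [ - 99 ,-63,-59,-43,64/15,29,45,77.08] 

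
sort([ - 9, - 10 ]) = [ - 10, - 9]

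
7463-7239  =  224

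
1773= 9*197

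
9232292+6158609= 15390901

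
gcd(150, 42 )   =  6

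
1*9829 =9829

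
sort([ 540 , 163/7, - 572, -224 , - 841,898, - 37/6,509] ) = [-841, - 572, -224, - 37/6,163/7, 509, 540 , 898 ] 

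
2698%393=340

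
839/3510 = 839/3510=0.24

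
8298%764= 658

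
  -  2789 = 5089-7878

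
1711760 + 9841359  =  11553119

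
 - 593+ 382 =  - 211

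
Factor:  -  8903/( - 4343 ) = 29^1*43^(  -  1 )  *  101^( - 1) *307^1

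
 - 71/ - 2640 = 71/2640 = 0.03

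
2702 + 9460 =12162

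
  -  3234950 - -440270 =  - 2794680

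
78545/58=1354 + 13/58 =1354.22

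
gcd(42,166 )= 2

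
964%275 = 139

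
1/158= 1/158 = 0.01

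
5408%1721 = 245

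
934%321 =292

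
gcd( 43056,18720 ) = 1872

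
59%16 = 11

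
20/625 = 4/125=0.03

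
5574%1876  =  1822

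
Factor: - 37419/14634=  - 2^( - 1)*3^( - 2 ) * 271^( - 1 ) * 12473^1 = -12473/4878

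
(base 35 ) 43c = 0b1001110011001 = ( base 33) 4K1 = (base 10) 5017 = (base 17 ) 1062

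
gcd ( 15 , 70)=5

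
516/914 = 258/457 =0.56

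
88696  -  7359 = 81337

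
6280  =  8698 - 2418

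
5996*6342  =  38026632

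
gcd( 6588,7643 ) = 1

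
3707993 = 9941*373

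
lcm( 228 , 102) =3876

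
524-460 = 64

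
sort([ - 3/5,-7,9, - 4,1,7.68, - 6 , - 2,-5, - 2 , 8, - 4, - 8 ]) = [ - 8, - 7,- 6, - 5, - 4, - 4, - 2,-2, - 3/5, 1, 7.68,8, 9 ]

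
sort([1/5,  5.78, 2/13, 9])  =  [ 2/13,  1/5, 5.78, 9 ] 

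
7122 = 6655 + 467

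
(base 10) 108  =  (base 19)5D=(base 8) 154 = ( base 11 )99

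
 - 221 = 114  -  335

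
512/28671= 512/28671 = 0.02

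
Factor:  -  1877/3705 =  - 3^( - 1 )*5^( - 1)*13^( - 1 )*19^(-1)*1877^1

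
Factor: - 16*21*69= - 23184 = - 2^4*3^2* 7^1*23^1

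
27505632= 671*40992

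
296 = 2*148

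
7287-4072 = 3215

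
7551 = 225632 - 218081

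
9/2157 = 3/719  =  0.00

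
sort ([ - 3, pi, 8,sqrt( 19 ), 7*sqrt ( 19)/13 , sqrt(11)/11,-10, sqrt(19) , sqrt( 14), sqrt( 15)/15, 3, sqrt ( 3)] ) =[- 10, - 3, sqrt( 15)/15,sqrt( 11)/11, sqrt( 3 ), 7*sqrt (19 ) /13, 3,pi, sqrt ( 14),sqrt ( 19),sqrt( 19), 8 ] 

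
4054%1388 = 1278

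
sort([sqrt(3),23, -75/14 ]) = [ - 75/14, sqrt(3 ),23]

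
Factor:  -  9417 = - 3^1*43^1 * 73^1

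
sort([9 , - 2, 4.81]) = [ - 2,  4.81, 9 ] 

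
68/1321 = 68/1321= 0.05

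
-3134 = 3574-6708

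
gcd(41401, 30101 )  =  1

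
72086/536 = 36043/268 = 134.49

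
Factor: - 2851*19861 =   -  2851^1*19861^1 = - 56623711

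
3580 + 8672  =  12252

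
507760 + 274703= 782463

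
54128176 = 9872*5483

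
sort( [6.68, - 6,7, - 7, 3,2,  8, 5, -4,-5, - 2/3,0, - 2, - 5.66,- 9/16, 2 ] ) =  [ - 7, - 6,  -  5.66,-5, - 4, - 2, - 2/3 , - 9/16,0, 2,2, 3,5, 6.68,7,8 ] 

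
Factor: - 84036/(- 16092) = 47/9 = 3^( - 2 )*47^1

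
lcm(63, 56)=504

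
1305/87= 15 = 15.00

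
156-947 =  - 791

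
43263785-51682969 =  - 8419184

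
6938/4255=1 + 2683/4255 = 1.63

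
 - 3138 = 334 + -3472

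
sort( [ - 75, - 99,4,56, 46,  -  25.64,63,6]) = [ - 99,  -  75, -25.64, 4,6,46,56,63]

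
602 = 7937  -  7335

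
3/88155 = 1/29385 = 0.00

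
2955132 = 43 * 68724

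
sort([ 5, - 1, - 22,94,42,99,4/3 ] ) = [-22 ,-1,4/3,5,42,94,99 ]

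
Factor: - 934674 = -2^1*3^1*13^1*23^1*521^1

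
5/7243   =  5/7243 = 0.00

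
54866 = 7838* 7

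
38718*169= 6543342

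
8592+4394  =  12986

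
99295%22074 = 10999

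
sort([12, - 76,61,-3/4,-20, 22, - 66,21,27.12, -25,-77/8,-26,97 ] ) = [ - 76, - 66 , - 26, - 25, - 20, - 77/8, - 3/4,12,21,22, 27.12, 61, 97]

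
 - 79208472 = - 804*98518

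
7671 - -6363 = 14034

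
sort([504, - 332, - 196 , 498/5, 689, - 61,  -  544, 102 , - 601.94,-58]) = [ - 601.94, - 544, - 332, - 196, - 61, -58,  498/5, 102, 504,689 ] 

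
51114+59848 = 110962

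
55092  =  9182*6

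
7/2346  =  7/2346 = 0.00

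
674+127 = 801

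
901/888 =1+13/888 = 1.01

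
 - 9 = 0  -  9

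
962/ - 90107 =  - 962/90107 = - 0.01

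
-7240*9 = -65160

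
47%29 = 18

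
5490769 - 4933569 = 557200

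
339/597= 113/199 = 0.57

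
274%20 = 14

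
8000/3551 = 8000/3551 = 2.25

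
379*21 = 7959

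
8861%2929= 74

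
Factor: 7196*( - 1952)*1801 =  - 25297912192= - 2^7 * 7^1*61^1*257^1 * 1801^1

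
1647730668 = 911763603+735967065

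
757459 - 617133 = 140326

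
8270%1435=1095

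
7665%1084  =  77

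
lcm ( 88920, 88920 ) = 88920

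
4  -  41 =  - 37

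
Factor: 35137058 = 2^1*11^1*1597139^1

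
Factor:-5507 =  -5507^1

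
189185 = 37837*5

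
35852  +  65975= 101827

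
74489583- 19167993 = 55321590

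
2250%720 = 90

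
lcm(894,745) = 4470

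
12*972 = 11664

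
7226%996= 254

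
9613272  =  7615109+1998163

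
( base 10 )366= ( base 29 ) CI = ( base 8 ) 556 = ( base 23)fl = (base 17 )149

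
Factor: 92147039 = 23^2*373^1*467^1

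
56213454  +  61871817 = 118085271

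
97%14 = 13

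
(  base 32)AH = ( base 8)521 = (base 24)e1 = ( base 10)337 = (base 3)110111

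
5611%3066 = 2545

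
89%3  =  2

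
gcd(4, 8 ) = 4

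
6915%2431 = 2053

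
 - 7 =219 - 226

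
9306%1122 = 330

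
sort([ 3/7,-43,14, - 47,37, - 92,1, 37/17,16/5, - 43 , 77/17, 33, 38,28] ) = [ - 92,- 47, - 43, - 43, 3/7 , 1, 37/17, 16/5 , 77/17, 14 , 28, 33, 37, 38 ] 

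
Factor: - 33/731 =- 3^1*11^1*17^( - 1 ) * 43^ ( - 1) 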